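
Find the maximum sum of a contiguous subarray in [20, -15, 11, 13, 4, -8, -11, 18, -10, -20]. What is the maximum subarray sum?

Using Kadane's algorithm on [20, -15, 11, 13, 4, -8, -11, 18, -10, -20]:

Scanning through the array:
Position 1 (value -15): max_ending_here = 5, max_so_far = 20
Position 2 (value 11): max_ending_here = 16, max_so_far = 20
Position 3 (value 13): max_ending_here = 29, max_so_far = 29
Position 4 (value 4): max_ending_here = 33, max_so_far = 33
Position 5 (value -8): max_ending_here = 25, max_so_far = 33
Position 6 (value -11): max_ending_here = 14, max_so_far = 33
Position 7 (value 18): max_ending_here = 32, max_so_far = 33
Position 8 (value -10): max_ending_here = 22, max_so_far = 33
Position 9 (value -20): max_ending_here = 2, max_so_far = 33

Maximum subarray: [20, -15, 11, 13, 4]
Maximum sum: 33

The maximum subarray is [20, -15, 11, 13, 4] with sum 33. This subarray runs from index 0 to index 4.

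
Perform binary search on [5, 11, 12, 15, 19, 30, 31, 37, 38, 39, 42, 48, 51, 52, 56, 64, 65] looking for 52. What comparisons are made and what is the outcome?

Binary search for 52 in [5, 11, 12, 15, 19, 30, 31, 37, 38, 39, 42, 48, 51, 52, 56, 64, 65]:

lo=0, hi=16, mid=8, arr[mid]=38 -> 38 < 52, search right half
lo=9, hi=16, mid=12, arr[mid]=51 -> 51 < 52, search right half
lo=13, hi=16, mid=14, arr[mid]=56 -> 56 > 52, search left half
lo=13, hi=13, mid=13, arr[mid]=52 -> Found target at index 13!

Binary search finds 52 at index 13 after 4 comparisons. The search repeatedly halves the search space by comparing with the middle element.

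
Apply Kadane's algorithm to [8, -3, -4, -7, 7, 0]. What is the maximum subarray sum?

Using Kadane's algorithm on [8, -3, -4, -7, 7, 0]:

Scanning through the array:
Position 1 (value -3): max_ending_here = 5, max_so_far = 8
Position 2 (value -4): max_ending_here = 1, max_so_far = 8
Position 3 (value -7): max_ending_here = -6, max_so_far = 8
Position 4 (value 7): max_ending_here = 7, max_so_far = 8
Position 5 (value 0): max_ending_here = 7, max_so_far = 8

Maximum subarray: [8]
Maximum sum: 8

The maximum subarray is [8] with sum 8. This subarray runs from index 0 to index 0.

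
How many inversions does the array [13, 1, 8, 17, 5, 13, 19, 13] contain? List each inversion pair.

Finding inversions in [13, 1, 8, 17, 5, 13, 19, 13]:

(0, 1): arr[0]=13 > arr[1]=1
(0, 2): arr[0]=13 > arr[2]=8
(0, 4): arr[0]=13 > arr[4]=5
(2, 4): arr[2]=8 > arr[4]=5
(3, 4): arr[3]=17 > arr[4]=5
(3, 5): arr[3]=17 > arr[5]=13
(3, 7): arr[3]=17 > arr[7]=13
(6, 7): arr[6]=19 > arr[7]=13

Total inversions: 8

The array has 8 inversion(s): (0,1), (0,2), (0,4), (2,4), (3,4), (3,5), (3,7), (6,7). Each pair (i,j) satisfies i < j and arr[i] > arr[j].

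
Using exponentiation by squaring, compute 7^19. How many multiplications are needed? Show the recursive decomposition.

Computing 7^19 by squaring (build up from 7^1; each line after the first costs one multiplication):

7^1 = 7
7^2 = (7^1)^2 = 7^2 = 49
7^4 = (7^2)^2 = 49^2 = 2401
7^8 = (7^4)^2 = 2401^2 = 5764801
7^9 = 7 * 7^8 = 7 * 5764801 = 40353607
7^18 = (7^9)^2 = 40353607^2 = 1628413597910449
7^19 = 7 * 7^18 = 7 * 1628413597910449 = 11398895185373143

Result: 11398895185373143
Multiplications needed: 6 (6 lines after 7^1)

7^19 = 11398895185373143. Using exponentiation by squaring, this requires 6 multiplications. The key idea: if the exponent is even, square the half-power; if odd, multiply by the base once.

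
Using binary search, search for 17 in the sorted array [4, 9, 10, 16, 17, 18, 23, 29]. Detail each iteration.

Binary search for 17 in [4, 9, 10, 16, 17, 18, 23, 29]:

lo=0, hi=7, mid=3, arr[mid]=16 -> 16 < 17, search right half
lo=4, hi=7, mid=5, arr[mid]=18 -> 18 > 17, search left half
lo=4, hi=4, mid=4, arr[mid]=17 -> Found target at index 4!

Binary search finds 17 at index 4 after 3 comparisons. The search repeatedly halves the search space by comparing with the middle element.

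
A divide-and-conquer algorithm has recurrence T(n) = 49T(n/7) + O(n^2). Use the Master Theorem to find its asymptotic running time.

Master Theorem for T(n) = 49T(n/7) + O(n^2):

a = 49, b = 7, c = 2
log_b(a) = log_7(49) = 2.0000

Case 2: c = 2 = log_7(49) = 2.0000
T(n) = O(n^2 log n) = O(n^2 log n)

For T(n) = 49T(n/7) + O(n^2): log_7(49) = 2.0000. This is Case 2 of the Master Theorem (c = log_b(a), equal work at all levels), giving O(n^2 log n).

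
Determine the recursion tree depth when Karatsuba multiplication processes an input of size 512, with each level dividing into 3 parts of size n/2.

For divide and conquer with division factor 2:

Problem sizes at each level:
Level 0: 512
Level 1: 256
Level 2: 128
Level 3: 64
Level 4: 32
Level 5: 16
Level 6: 8
Level 7: 4
Level 8: 2
Level 9: 1

The root is level 0 and the size-1 base case is level 9 (the tree spans levels 0 through 9, i.e. 10 levels counting the root), so the depth is the number of divisions: log_2(512) = 9

The recursion tree depth is log_2(512) = 9. At each level, the problem size is divided by 2, so it takes 9 divisions to reduce to a base case of size 1. The algorithm makes 3 recursive calls at each level.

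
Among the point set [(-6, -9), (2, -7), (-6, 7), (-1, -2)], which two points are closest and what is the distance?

Computing all pairwise distances among 4 points:

d((-6, -9), (2, -7)) = 8.2462
d((-6, -9), (-6, 7)) = 16.0
d((-6, -9), (-1, -2)) = 8.6023
d((2, -7), (-6, 7)) = 16.1245
d((2, -7), (-1, -2)) = 5.831 <-- minimum
d((-6, 7), (-1, -2)) = 10.2956

Closest pair: (2, -7) and (-1, -2) with distance 5.831

The closest pair is (2, -7) and (-1, -2) with Euclidean distance 5.831. For 4 points, brute-force pairwise comparison is shown above. For large n, the divide-and-conquer algorithm (sort by x, recurse on halves, check the dividing strip) achieves O(n log n).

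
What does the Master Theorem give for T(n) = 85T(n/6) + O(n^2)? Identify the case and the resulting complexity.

Master Theorem for T(n) = 85T(n/6) + O(n^2):

a = 85, b = 6, c = 2
log_b(a) = log_6(85) = 2.4795

Case 1: c = 2 < log_6(85) = 2.4795
T(n) = O(n^(log_6 85))

For T(n) = 85T(n/6) + O(n^2): log_6(85) = 2.4795. This is Case 1 of the Master Theorem (c < log_b(a), work dominated by leaves), giving O(n^(log_6 85)).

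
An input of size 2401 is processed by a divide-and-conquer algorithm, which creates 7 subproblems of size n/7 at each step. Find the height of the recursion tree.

For divide and conquer with division factor 7:

Problem sizes at each level:
Level 0: 2401
Level 1: 343
Level 2: 49
Level 3: 7
Level 4: 1

The root is level 0 and the size-1 base case is level 4 (the tree spans levels 0 through 4, i.e. 5 levels counting the root), so the depth is the number of divisions: log_7(2401) = 4

The recursion tree depth is log_7(2401) = 4. At each level, the problem size is divided by 7, so it takes 4 divisions to reduce to a base case of size 1. The algorithm makes 7 recursive calls at each level.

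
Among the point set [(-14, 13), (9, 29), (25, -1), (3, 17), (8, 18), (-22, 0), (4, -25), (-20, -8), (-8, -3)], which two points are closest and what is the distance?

Computing all pairwise distances among 9 points:

d((-14, 13), (9, 29)) = 28.0179
d((-14, 13), (25, -1)) = 41.4367
d((-14, 13), (3, 17)) = 17.4642
d((-14, 13), (8, 18)) = 22.561
d((-14, 13), (-22, 0)) = 15.2643
d((-14, 13), (4, -25)) = 42.0476
d((-14, 13), (-20, -8)) = 21.8403
d((-14, 13), (-8, -3)) = 17.088
d((9, 29), (25, -1)) = 34.0
d((9, 29), (3, 17)) = 13.4164
d((9, 29), (8, 18)) = 11.0454
d((9, 29), (-22, 0)) = 42.45
d((9, 29), (4, -25)) = 54.231
d((9, 29), (-20, -8)) = 47.0106
d((9, 29), (-8, -3)) = 36.2353
d((25, -1), (3, 17)) = 28.4253
d((25, -1), (8, 18)) = 25.4951
d((25, -1), (-22, 0)) = 47.0106
d((25, -1), (4, -25)) = 31.8904
d((25, -1), (-20, -8)) = 45.5412
d((25, -1), (-8, -3)) = 33.0606
d((3, 17), (8, 18)) = 5.099 <-- minimum
d((3, 17), (-22, 0)) = 30.2324
d((3, 17), (4, -25)) = 42.0119
d((3, 17), (-20, -8)) = 33.9706
d((3, 17), (-8, -3)) = 22.8254
d((8, 18), (-22, 0)) = 34.9857
d((8, 18), (4, -25)) = 43.1856
d((8, 18), (-20, -8)) = 38.2099
d((8, 18), (-8, -3)) = 26.4008
d((-22, 0), (4, -25)) = 36.0694
d((-22, 0), (-20, -8)) = 8.2462
d((-22, 0), (-8, -3)) = 14.3178
d((4, -25), (-20, -8)) = 29.4109
d((4, -25), (-8, -3)) = 25.0599
d((-20, -8), (-8, -3)) = 13.0

Closest pair: (3, 17) and (8, 18) with distance 5.099

The closest pair is (3, 17) and (8, 18) with Euclidean distance 5.099. For 9 points, brute-force pairwise comparison is shown above. For large n, the divide-and-conquer algorithm (sort by x, recurse on halves, check the dividing strip) achieves O(n log n).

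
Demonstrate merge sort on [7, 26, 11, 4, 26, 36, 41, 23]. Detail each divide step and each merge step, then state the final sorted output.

Merge sort trace:

Split: [7, 26, 11, 4, 26, 36, 41, 23] -> [7, 26, 11, 4] and [26, 36, 41, 23]
  Split: [7, 26, 11, 4] -> [7, 26] and [11, 4]
    Split: [7, 26] -> [7] and [26]
    Merge: [7] + [26] -> [7, 26]
    Split: [11, 4] -> [11] and [4]
    Merge: [11] + [4] -> [4, 11]
  Merge: [7, 26] + [4, 11] -> [4, 7, 11, 26]
  Split: [26, 36, 41, 23] -> [26, 36] and [41, 23]
    Split: [26, 36] -> [26] and [36]
    Merge: [26] + [36] -> [26, 36]
    Split: [41, 23] -> [41] and [23]
    Merge: [41] + [23] -> [23, 41]
  Merge: [26, 36] + [23, 41] -> [23, 26, 36, 41]
Merge: [4, 7, 11, 26] + [23, 26, 36, 41] -> [4, 7, 11, 23, 26, 26, 36, 41]

Final sorted array: [4, 7, 11, 23, 26, 26, 36, 41]

The merge sort proceeds by recursively splitting the array and merging sorted halves.
After all merges, the sorted array is [4, 7, 11, 23, 26, 26, 36, 41].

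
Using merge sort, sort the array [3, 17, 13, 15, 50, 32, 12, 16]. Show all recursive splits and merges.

Merge sort trace:

Split: [3, 17, 13, 15, 50, 32, 12, 16] -> [3, 17, 13, 15] and [50, 32, 12, 16]
  Split: [3, 17, 13, 15] -> [3, 17] and [13, 15]
    Split: [3, 17] -> [3] and [17]
    Merge: [3] + [17] -> [3, 17]
    Split: [13, 15] -> [13] and [15]
    Merge: [13] + [15] -> [13, 15]
  Merge: [3, 17] + [13, 15] -> [3, 13, 15, 17]
  Split: [50, 32, 12, 16] -> [50, 32] and [12, 16]
    Split: [50, 32] -> [50] and [32]
    Merge: [50] + [32] -> [32, 50]
    Split: [12, 16] -> [12] and [16]
    Merge: [12] + [16] -> [12, 16]
  Merge: [32, 50] + [12, 16] -> [12, 16, 32, 50]
Merge: [3, 13, 15, 17] + [12, 16, 32, 50] -> [3, 12, 13, 15, 16, 17, 32, 50]

Final sorted array: [3, 12, 13, 15, 16, 17, 32, 50]

The merge sort proceeds by recursively splitting the array and merging sorted halves.
After all merges, the sorted array is [3, 12, 13, 15, 16, 17, 32, 50].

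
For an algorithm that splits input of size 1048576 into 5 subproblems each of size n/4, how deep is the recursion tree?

For divide and conquer with division factor 4:

Problem sizes at each level:
Level 0: 1048576
Level 1: 262144
Level 2: 65536
Level 3: 16384
Level 4: 4096
Level 5: 1024
Level 6: 256
Level 7: 64
Level 8: 16
Level 9: 4
Level 10: 1

The root is level 0 and the size-1 base case is level 10 (the tree spans levels 0 through 10, i.e. 11 levels counting the root), so the depth is the number of divisions: log_4(1048576) = 10

The recursion tree depth is log_4(1048576) = 10. At each level, the problem size is divided by 4, so it takes 10 divisions to reduce to a base case of size 1. The algorithm makes 5 recursive calls at each level.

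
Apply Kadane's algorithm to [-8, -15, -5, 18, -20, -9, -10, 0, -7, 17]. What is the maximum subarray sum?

Using Kadane's algorithm on [-8, -15, -5, 18, -20, -9, -10, 0, -7, 17]:

Scanning through the array:
Position 1 (value -15): max_ending_here = -15, max_so_far = -8
Position 2 (value -5): max_ending_here = -5, max_so_far = -5
Position 3 (value 18): max_ending_here = 18, max_so_far = 18
Position 4 (value -20): max_ending_here = -2, max_so_far = 18
Position 5 (value -9): max_ending_here = -9, max_so_far = 18
Position 6 (value -10): max_ending_here = -10, max_so_far = 18
Position 7 (value 0): max_ending_here = 0, max_so_far = 18
Position 8 (value -7): max_ending_here = -7, max_so_far = 18
Position 9 (value 17): max_ending_here = 17, max_so_far = 18

Maximum subarray: [18]
Maximum sum: 18

The maximum subarray is [18] with sum 18. This subarray runs from index 3 to index 3.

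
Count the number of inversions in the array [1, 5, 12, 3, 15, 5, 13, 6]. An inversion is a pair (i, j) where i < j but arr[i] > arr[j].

Finding inversions in [1, 5, 12, 3, 15, 5, 13, 6]:

(1, 3): arr[1]=5 > arr[3]=3
(2, 3): arr[2]=12 > arr[3]=3
(2, 5): arr[2]=12 > arr[5]=5
(2, 7): arr[2]=12 > arr[7]=6
(4, 5): arr[4]=15 > arr[5]=5
(4, 6): arr[4]=15 > arr[6]=13
(4, 7): arr[4]=15 > arr[7]=6
(6, 7): arr[6]=13 > arr[7]=6

Total inversions: 8

The array has 8 inversion(s): (1,3), (2,3), (2,5), (2,7), (4,5), (4,6), (4,7), (6,7). Each pair (i,j) satisfies i < j and arr[i] > arr[j].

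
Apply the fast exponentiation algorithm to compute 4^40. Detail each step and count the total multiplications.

Computing 4^40 by squaring (build up from 4^1; each line after the first costs one multiplication):

4^1 = 4
4^2 = (4^1)^2 = 4^2 = 16
4^4 = (4^2)^2 = 16^2 = 256
4^5 = 4 * 4^4 = 4 * 256 = 1024
4^10 = (4^5)^2 = 1024^2 = 1048576
4^20 = (4^10)^2 = 1048576^2 = 1099511627776
4^40 = (4^20)^2 = 1099511627776^2 = 1208925819614629174706176

Result: 1208925819614629174706176
Multiplications needed: 6 (6 lines after 4^1)

4^40 = 1208925819614629174706176. Using exponentiation by squaring, this requires 6 multiplications. The key idea: if the exponent is even, square the half-power; if odd, multiply by the base once.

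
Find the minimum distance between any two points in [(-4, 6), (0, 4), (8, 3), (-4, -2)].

Computing all pairwise distances among 4 points:

d((-4, 6), (0, 4)) = 4.4721 <-- minimum
d((-4, 6), (8, 3)) = 12.3693
d((-4, 6), (-4, -2)) = 8.0
d((0, 4), (8, 3)) = 8.0623
d((0, 4), (-4, -2)) = 7.2111
d((8, 3), (-4, -2)) = 13.0

Closest pair: (-4, 6) and (0, 4) with distance 4.4721

The closest pair is (-4, 6) and (0, 4) with Euclidean distance 4.4721. For 4 points, brute-force pairwise comparison is shown above. For large n, the divide-and-conquer algorithm (sort by x, recurse on halves, check the dividing strip) achieves O(n log n).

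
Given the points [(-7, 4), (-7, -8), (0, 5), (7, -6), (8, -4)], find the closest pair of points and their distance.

Computing all pairwise distances among 5 points:

d((-7, 4), (-7, -8)) = 12.0
d((-7, 4), (0, 5)) = 7.0711
d((-7, 4), (7, -6)) = 17.2047
d((-7, 4), (8, -4)) = 17.0
d((-7, -8), (0, 5)) = 14.7648
d((-7, -8), (7, -6)) = 14.1421
d((-7, -8), (8, -4)) = 15.5242
d((0, 5), (7, -6)) = 13.0384
d((0, 5), (8, -4)) = 12.0416
d((7, -6), (8, -4)) = 2.2361 <-- minimum

Closest pair: (7, -6) and (8, -4) with distance 2.2361

The closest pair is (7, -6) and (8, -4) with Euclidean distance 2.2361. For 5 points, brute-force pairwise comparison is shown above. For large n, the divide-and-conquer algorithm (sort by x, recurse on halves, check the dividing strip) achieves O(n log n).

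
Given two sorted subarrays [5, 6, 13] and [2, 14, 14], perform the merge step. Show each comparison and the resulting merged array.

Merging process:

Compare 5 vs 2: take 2 from right. Merged: [2]
Compare 5 vs 14: take 5 from left. Merged: [2, 5]
Compare 6 vs 14: take 6 from left. Merged: [2, 5, 6]
Compare 13 vs 14: take 13 from left. Merged: [2, 5, 6, 13]
Append remaining from right: [14, 14]. Merged: [2, 5, 6, 13, 14, 14]

Final merged array: [2, 5, 6, 13, 14, 14]
Total comparisons: 4

The merged array is [2, 5, 6, 13, 14, 14], requiring 4 comparisons. The merge step runs in O(n) time where n is the total number of elements.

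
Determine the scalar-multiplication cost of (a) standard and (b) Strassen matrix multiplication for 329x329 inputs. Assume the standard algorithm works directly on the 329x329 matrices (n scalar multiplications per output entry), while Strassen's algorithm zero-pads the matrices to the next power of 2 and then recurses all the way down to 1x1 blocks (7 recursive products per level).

Matrix multiplication for 329x329 matrices:

Strassen's algorithm requires power-of-2 dimensions. Pad 329x329 to 512x512 (next power of 2).

Standard algorithm: 329^3 = 35611289 multiplications
Strassen's algorithm: 7^(log2(512)) = 7^9 = 40353607 multiplications
Difference: 35611289 - 40353607 = -4742318 (Strassen uses MORE here due to padding overhead — for small or just-over-power-of-2 n, padding can outweigh the per-level savings)

Standard: 35611289 multiplications (329^3). Strassen: 40353607 multiplications (7^9, after padding to 512x512). Strassen reduces 8 recursive multiplications to 7 at each level.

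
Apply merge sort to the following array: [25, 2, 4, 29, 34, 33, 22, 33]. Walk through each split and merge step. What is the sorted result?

Merge sort trace:

Split: [25, 2, 4, 29, 34, 33, 22, 33] -> [25, 2, 4, 29] and [34, 33, 22, 33]
  Split: [25, 2, 4, 29] -> [25, 2] and [4, 29]
    Split: [25, 2] -> [25] and [2]
    Merge: [25] + [2] -> [2, 25]
    Split: [4, 29] -> [4] and [29]
    Merge: [4] + [29] -> [4, 29]
  Merge: [2, 25] + [4, 29] -> [2, 4, 25, 29]
  Split: [34, 33, 22, 33] -> [34, 33] and [22, 33]
    Split: [34, 33] -> [34] and [33]
    Merge: [34] + [33] -> [33, 34]
    Split: [22, 33] -> [22] and [33]
    Merge: [22] + [33] -> [22, 33]
  Merge: [33, 34] + [22, 33] -> [22, 33, 33, 34]
Merge: [2, 4, 25, 29] + [22, 33, 33, 34] -> [2, 4, 22, 25, 29, 33, 33, 34]

Final sorted array: [2, 4, 22, 25, 29, 33, 33, 34]

The merge sort proceeds by recursively splitting the array and merging sorted halves.
After all merges, the sorted array is [2, 4, 22, 25, 29, 33, 33, 34].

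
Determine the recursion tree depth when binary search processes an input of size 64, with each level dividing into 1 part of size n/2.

For divide and conquer with division factor 2:

Problem sizes at each level:
Level 0: 64
Level 1: 32
Level 2: 16
Level 3: 8
Level 4: 4
Level 5: 2
Level 6: 1

The root is level 0 and the size-1 base case is level 6 (the tree spans levels 0 through 6, i.e. 7 levels counting the root), so the depth is the number of divisions: log_2(64) = 6

The recursion tree depth is log_2(64) = 6. At each level, the problem size is divided by 2, so it takes 6 divisions to reduce to a base case of size 1. The algorithm makes 1 recursive call at each level.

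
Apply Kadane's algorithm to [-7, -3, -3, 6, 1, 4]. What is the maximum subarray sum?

Using Kadane's algorithm on [-7, -3, -3, 6, 1, 4]:

Scanning through the array:
Position 1 (value -3): max_ending_here = -3, max_so_far = -3
Position 2 (value -3): max_ending_here = -3, max_so_far = -3
Position 3 (value 6): max_ending_here = 6, max_so_far = 6
Position 4 (value 1): max_ending_here = 7, max_so_far = 7
Position 5 (value 4): max_ending_here = 11, max_so_far = 11

Maximum subarray: [6, 1, 4]
Maximum sum: 11

The maximum subarray is [6, 1, 4] with sum 11. This subarray runs from index 3 to index 5.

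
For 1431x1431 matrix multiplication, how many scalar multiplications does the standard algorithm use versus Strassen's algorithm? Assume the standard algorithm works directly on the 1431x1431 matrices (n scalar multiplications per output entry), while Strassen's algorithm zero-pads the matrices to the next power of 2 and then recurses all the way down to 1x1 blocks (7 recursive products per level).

Matrix multiplication for 1431x1431 matrices:

Strassen's algorithm requires power-of-2 dimensions. Pad 1431x1431 to 2048x2048 (next power of 2).

Standard algorithm: 1431^3 = 2930345991 multiplications
Strassen's algorithm: 7^(log2(2048)) = 7^11 = 1977326743 multiplications
Savings: 2930345991 - 1977326743 = 953019248 multiplications

Standard: 2930345991 multiplications (1431^3). Strassen: 1977326743 multiplications (7^11, after padding to 2048x2048). Strassen reduces 8 recursive multiplications to 7 at each level.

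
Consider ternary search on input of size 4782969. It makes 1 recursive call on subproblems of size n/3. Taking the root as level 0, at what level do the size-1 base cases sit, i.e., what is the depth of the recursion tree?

For divide and conquer with division factor 3:

Problem sizes at each level:
Level 0: 4782969
Level 1: 1594323
Level 2: 531441
Level 3: 177147
Level 4: 59049
Level 5: 19683
Level 6: 6561
Level 7: 2187
Level 8: 729
Level 9: 243
Level 10: 81
Level 11: 27
Level 12: 9
Level 13: 3
Level 14: 1

The root is level 0 and the size-1 base case is level 14 (the tree spans levels 0 through 14, i.e. 15 levels counting the root), so the depth is the number of divisions: log_3(4782969) = 14

The recursion tree depth is log_3(4782969) = 14. At each level, the problem size is divided by 3, so it takes 14 divisions to reduce to a base case of size 1. The algorithm makes 1 recursive call at each level.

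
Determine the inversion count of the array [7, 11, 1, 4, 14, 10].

Finding inversions in [7, 11, 1, 4, 14, 10]:

(0, 2): arr[0]=7 > arr[2]=1
(0, 3): arr[0]=7 > arr[3]=4
(1, 2): arr[1]=11 > arr[2]=1
(1, 3): arr[1]=11 > arr[3]=4
(1, 5): arr[1]=11 > arr[5]=10
(4, 5): arr[4]=14 > arr[5]=10

Total inversions: 6

The array has 6 inversion(s): (0,2), (0,3), (1,2), (1,3), (1,5), (4,5). Each pair (i,j) satisfies i < j and arr[i] > arr[j].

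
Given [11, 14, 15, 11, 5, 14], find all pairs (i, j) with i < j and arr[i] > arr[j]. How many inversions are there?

Finding inversions in [11, 14, 15, 11, 5, 14]:

(0, 4): arr[0]=11 > arr[4]=5
(1, 3): arr[1]=14 > arr[3]=11
(1, 4): arr[1]=14 > arr[4]=5
(2, 3): arr[2]=15 > arr[3]=11
(2, 4): arr[2]=15 > arr[4]=5
(2, 5): arr[2]=15 > arr[5]=14
(3, 4): arr[3]=11 > arr[4]=5

Total inversions: 7

The array has 7 inversion(s): (0,4), (1,3), (1,4), (2,3), (2,4), (2,5), (3,4). Each pair (i,j) satisfies i < j and arr[i] > arr[j].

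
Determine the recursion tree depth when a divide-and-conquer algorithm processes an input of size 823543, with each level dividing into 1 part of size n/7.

For divide and conquer with division factor 7:

Problem sizes at each level:
Level 0: 823543
Level 1: 117649
Level 2: 16807
Level 3: 2401
Level 4: 343
Level 5: 49
Level 6: 7
Level 7: 1

The root is level 0 and the size-1 base case is level 7 (the tree spans levels 0 through 7, i.e. 8 levels counting the root), so the depth is the number of divisions: log_7(823543) = 7

The recursion tree depth is log_7(823543) = 7. At each level, the problem size is divided by 7, so it takes 7 divisions to reduce to a base case of size 1. The algorithm makes 1 recursive call at each level.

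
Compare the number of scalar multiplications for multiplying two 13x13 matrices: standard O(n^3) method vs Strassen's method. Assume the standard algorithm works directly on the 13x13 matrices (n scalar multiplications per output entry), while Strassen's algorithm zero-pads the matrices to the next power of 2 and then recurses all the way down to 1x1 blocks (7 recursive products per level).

Matrix multiplication for 13x13 matrices:

Strassen's algorithm requires power-of-2 dimensions. Pad 13x13 to 16x16 (next power of 2).

Standard algorithm: 13^3 = 2197 multiplications
Strassen's algorithm: 7^(log2(16)) = 7^4 = 2401 multiplications
Difference: 2197 - 2401 = -204 (Strassen uses MORE here due to padding overhead — for small or just-over-power-of-2 n, padding can outweigh the per-level savings)

Standard: 2197 multiplications (13^3). Strassen: 2401 multiplications (7^4, after padding to 16x16). Strassen reduces 8 recursive multiplications to 7 at each level.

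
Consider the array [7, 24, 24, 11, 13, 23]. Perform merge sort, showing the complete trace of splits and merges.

Merge sort trace:

Split: [7, 24, 24, 11, 13, 23] -> [7, 24, 24] and [11, 13, 23]
  Split: [7, 24, 24] -> [7] and [24, 24]
    Split: [24, 24] -> [24] and [24]
    Merge: [24] + [24] -> [24, 24]
  Merge: [7] + [24, 24] -> [7, 24, 24]
  Split: [11, 13, 23] -> [11] and [13, 23]
    Split: [13, 23] -> [13] and [23]
    Merge: [13] + [23] -> [13, 23]
  Merge: [11] + [13, 23] -> [11, 13, 23]
Merge: [7, 24, 24] + [11, 13, 23] -> [7, 11, 13, 23, 24, 24]

Final sorted array: [7, 11, 13, 23, 24, 24]

The merge sort proceeds by recursively splitting the array and merging sorted halves.
After all merges, the sorted array is [7, 11, 13, 23, 24, 24].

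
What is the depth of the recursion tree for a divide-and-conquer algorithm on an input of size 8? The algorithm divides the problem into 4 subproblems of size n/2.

For divide and conquer with division factor 2:

Problem sizes at each level:
Level 0: 8
Level 1: 4
Level 2: 2
Level 3: 1

The root is level 0 and the size-1 base case is level 3 (the tree spans levels 0 through 3, i.e. 4 levels counting the root), so the depth is the number of divisions: log_2(8) = 3

The recursion tree depth is log_2(8) = 3. At each level, the problem size is divided by 2, so it takes 3 divisions to reduce to a base case of size 1. The algorithm makes 4 recursive calls at each level.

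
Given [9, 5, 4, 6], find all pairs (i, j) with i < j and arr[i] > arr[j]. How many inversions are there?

Finding inversions in [9, 5, 4, 6]:

(0, 1): arr[0]=9 > arr[1]=5
(0, 2): arr[0]=9 > arr[2]=4
(0, 3): arr[0]=9 > arr[3]=6
(1, 2): arr[1]=5 > arr[2]=4

Total inversions: 4

The array has 4 inversion(s): (0,1), (0,2), (0,3), (1,2). Each pair (i,j) satisfies i < j and arr[i] > arr[j].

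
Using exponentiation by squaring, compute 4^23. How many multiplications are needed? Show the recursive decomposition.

Computing 4^23 by squaring (build up from 4^1; each line after the first costs one multiplication):

4^1 = 4
4^2 = (4^1)^2 = 4^2 = 16
4^4 = (4^2)^2 = 16^2 = 256
4^5 = 4 * 4^4 = 4 * 256 = 1024
4^10 = (4^5)^2 = 1024^2 = 1048576
4^11 = 4 * 4^10 = 4 * 1048576 = 4194304
4^22 = (4^11)^2 = 4194304^2 = 17592186044416
4^23 = 4 * 4^22 = 4 * 17592186044416 = 70368744177664

Result: 70368744177664
Multiplications needed: 7 (7 lines after 4^1)

4^23 = 70368744177664. Using exponentiation by squaring, this requires 7 multiplications. The key idea: if the exponent is even, square the half-power; if odd, multiply by the base once.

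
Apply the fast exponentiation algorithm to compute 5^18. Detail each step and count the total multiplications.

Computing 5^18 by squaring (build up from 5^1; each line after the first costs one multiplication):

5^1 = 5
5^2 = (5^1)^2 = 5^2 = 25
5^4 = (5^2)^2 = 25^2 = 625
5^8 = (5^4)^2 = 625^2 = 390625
5^9 = 5 * 5^8 = 5 * 390625 = 1953125
5^18 = (5^9)^2 = 1953125^2 = 3814697265625

Result: 3814697265625
Multiplications needed: 5 (5 lines after 5^1)

5^18 = 3814697265625. Using exponentiation by squaring, this requires 5 multiplications. The key idea: if the exponent is even, square the half-power; if odd, multiply by the base once.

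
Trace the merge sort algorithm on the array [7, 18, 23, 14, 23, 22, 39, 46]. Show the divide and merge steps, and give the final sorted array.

Merge sort trace:

Split: [7, 18, 23, 14, 23, 22, 39, 46] -> [7, 18, 23, 14] and [23, 22, 39, 46]
  Split: [7, 18, 23, 14] -> [7, 18] and [23, 14]
    Split: [7, 18] -> [7] and [18]
    Merge: [7] + [18] -> [7, 18]
    Split: [23, 14] -> [23] and [14]
    Merge: [23] + [14] -> [14, 23]
  Merge: [7, 18] + [14, 23] -> [7, 14, 18, 23]
  Split: [23, 22, 39, 46] -> [23, 22] and [39, 46]
    Split: [23, 22] -> [23] and [22]
    Merge: [23] + [22] -> [22, 23]
    Split: [39, 46] -> [39] and [46]
    Merge: [39] + [46] -> [39, 46]
  Merge: [22, 23] + [39, 46] -> [22, 23, 39, 46]
Merge: [7, 14, 18, 23] + [22, 23, 39, 46] -> [7, 14, 18, 22, 23, 23, 39, 46]

Final sorted array: [7, 14, 18, 22, 23, 23, 39, 46]

The merge sort proceeds by recursively splitting the array and merging sorted halves.
After all merges, the sorted array is [7, 14, 18, 22, 23, 23, 39, 46].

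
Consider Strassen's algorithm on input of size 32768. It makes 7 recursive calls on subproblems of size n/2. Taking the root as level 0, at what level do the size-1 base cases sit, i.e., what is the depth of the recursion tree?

For divide and conquer with division factor 2:

Problem sizes at each level:
Level 0: 32768
Level 1: 16384
Level 2: 8192
Level 3: 4096
Level 4: 2048
Level 5: 1024
Level 6: 512
Level 7: 256
Level 8: 128
Level 9: 64
Level 10: 32
Level 11: 16
Level 12: 8
Level 13: 4
Level 14: 2
Level 15: 1

The root is level 0 and the size-1 base case is level 15 (the tree spans levels 0 through 15, i.e. 16 levels counting the root), so the depth is the number of divisions: log_2(32768) = 15

The recursion tree depth is log_2(32768) = 15. At each level, the problem size is divided by 2, so it takes 15 divisions to reduce to a base case of size 1. The algorithm makes 7 recursive calls at each level.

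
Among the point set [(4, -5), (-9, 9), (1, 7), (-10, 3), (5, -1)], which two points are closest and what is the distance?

Computing all pairwise distances among 5 points:

d((4, -5), (-9, 9)) = 19.105
d((4, -5), (1, 7)) = 12.3693
d((4, -5), (-10, 3)) = 16.1245
d((4, -5), (5, -1)) = 4.1231 <-- minimum
d((-9, 9), (1, 7)) = 10.198
d((-9, 9), (-10, 3)) = 6.0828
d((-9, 9), (5, -1)) = 17.2047
d((1, 7), (-10, 3)) = 11.7047
d((1, 7), (5, -1)) = 8.9443
d((-10, 3), (5, -1)) = 15.5242

Closest pair: (4, -5) and (5, -1) with distance 4.1231

The closest pair is (4, -5) and (5, -1) with Euclidean distance 4.1231. For 5 points, brute-force pairwise comparison is shown above. For large n, the divide-and-conquer algorithm (sort by x, recurse on halves, check the dividing strip) achieves O(n log n).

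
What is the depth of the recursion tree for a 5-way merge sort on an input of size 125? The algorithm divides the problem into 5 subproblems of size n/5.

For divide and conquer with division factor 5:

Problem sizes at each level:
Level 0: 125
Level 1: 25
Level 2: 5
Level 3: 1

The root is level 0 and the size-1 base case is level 3 (the tree spans levels 0 through 3, i.e. 4 levels counting the root), so the depth is the number of divisions: log_5(125) = 3

The recursion tree depth is log_5(125) = 3. At each level, the problem size is divided by 5, so it takes 3 divisions to reduce to a base case of size 1. The algorithm makes 5 recursive calls at each level.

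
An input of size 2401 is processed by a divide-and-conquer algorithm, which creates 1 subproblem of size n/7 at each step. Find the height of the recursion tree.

For divide and conquer with division factor 7:

Problem sizes at each level:
Level 0: 2401
Level 1: 343
Level 2: 49
Level 3: 7
Level 4: 1

The root is level 0 and the size-1 base case is level 4 (the tree spans levels 0 through 4, i.e. 5 levels counting the root), so the depth is the number of divisions: log_7(2401) = 4

The recursion tree depth is log_7(2401) = 4. At each level, the problem size is divided by 7, so it takes 4 divisions to reduce to a base case of size 1. The algorithm makes 1 recursive call at each level.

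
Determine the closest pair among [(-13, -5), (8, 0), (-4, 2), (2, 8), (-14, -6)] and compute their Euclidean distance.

Computing all pairwise distances among 5 points:

d((-13, -5), (8, 0)) = 21.587
d((-13, -5), (-4, 2)) = 11.4018
d((-13, -5), (2, 8)) = 19.8494
d((-13, -5), (-14, -6)) = 1.4142 <-- minimum
d((8, 0), (-4, 2)) = 12.1655
d((8, 0), (2, 8)) = 10.0
d((8, 0), (-14, -6)) = 22.8035
d((-4, 2), (2, 8)) = 8.4853
d((-4, 2), (-14, -6)) = 12.8062
d((2, 8), (-14, -6)) = 21.2603

Closest pair: (-13, -5) and (-14, -6) with distance 1.4142

The closest pair is (-13, -5) and (-14, -6) with Euclidean distance 1.4142. For 5 points, brute-force pairwise comparison is shown above. For large n, the divide-and-conquer algorithm (sort by x, recurse on halves, check the dividing strip) achieves O(n log n).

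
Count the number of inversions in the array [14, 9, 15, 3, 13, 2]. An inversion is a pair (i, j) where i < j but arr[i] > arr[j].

Finding inversions in [14, 9, 15, 3, 13, 2]:

(0, 1): arr[0]=14 > arr[1]=9
(0, 3): arr[0]=14 > arr[3]=3
(0, 4): arr[0]=14 > arr[4]=13
(0, 5): arr[0]=14 > arr[5]=2
(1, 3): arr[1]=9 > arr[3]=3
(1, 5): arr[1]=9 > arr[5]=2
(2, 3): arr[2]=15 > arr[3]=3
(2, 4): arr[2]=15 > arr[4]=13
(2, 5): arr[2]=15 > arr[5]=2
(3, 5): arr[3]=3 > arr[5]=2
(4, 5): arr[4]=13 > arr[5]=2

Total inversions: 11

The array has 11 inversion(s): (0,1), (0,3), (0,4), (0,5), (1,3), (1,5), (2,3), (2,4), (2,5), (3,5), (4,5). Each pair (i,j) satisfies i < j and arr[i] > arr[j].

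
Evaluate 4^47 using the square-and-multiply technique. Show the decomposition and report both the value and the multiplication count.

Computing 4^47 by squaring (build up from 4^1; each line after the first costs one multiplication):

4^1 = 4
4^2 = (4^1)^2 = 4^2 = 16
4^4 = (4^2)^2 = 16^2 = 256
4^5 = 4 * 4^4 = 4 * 256 = 1024
4^10 = (4^5)^2 = 1024^2 = 1048576
4^11 = 4 * 4^10 = 4 * 1048576 = 4194304
4^22 = (4^11)^2 = 4194304^2 = 17592186044416
4^23 = 4 * 4^22 = 4 * 17592186044416 = 70368744177664
4^46 = (4^23)^2 = 70368744177664^2 = 4951760157141521099596496896
4^47 = 4 * 4^46 = 4 * 4951760157141521099596496896 = 19807040628566084398385987584

Result: 19807040628566084398385987584
Multiplications needed: 9 (9 lines after 4^1)

4^47 = 19807040628566084398385987584. Using exponentiation by squaring, this requires 9 multiplications. The key idea: if the exponent is even, square the half-power; if odd, multiply by the base once.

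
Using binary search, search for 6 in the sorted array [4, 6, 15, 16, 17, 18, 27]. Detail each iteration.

Binary search for 6 in [4, 6, 15, 16, 17, 18, 27]:

lo=0, hi=6, mid=3, arr[mid]=16 -> 16 > 6, search left half
lo=0, hi=2, mid=1, arr[mid]=6 -> Found target at index 1!

Binary search finds 6 at index 1 after 2 comparisons. The search repeatedly halves the search space by comparing with the middle element.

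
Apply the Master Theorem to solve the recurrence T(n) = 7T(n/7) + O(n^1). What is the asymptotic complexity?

Master Theorem for T(n) = 7T(n/7) + O(n^1):

a = 7, b = 7, c = 1
log_b(a) = log_7(7) = 1.0000

Case 2: c = 1 = log_7(7) = 1.0000
T(n) = O(n^1 log n) = O(n log n)

For T(n) = 7T(n/7) + O(n^1): log_7(7) = 1.0000. This is Case 2 of the Master Theorem (c = log_b(a), equal work at all levels), giving O(n log n).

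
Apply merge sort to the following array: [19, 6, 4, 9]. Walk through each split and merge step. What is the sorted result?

Merge sort trace:

Split: [19, 6, 4, 9] -> [19, 6] and [4, 9]
  Split: [19, 6] -> [19] and [6]
  Merge: [19] + [6] -> [6, 19]
  Split: [4, 9] -> [4] and [9]
  Merge: [4] + [9] -> [4, 9]
Merge: [6, 19] + [4, 9] -> [4, 6, 9, 19]

Final sorted array: [4, 6, 9, 19]

The merge sort proceeds by recursively splitting the array and merging sorted halves.
After all merges, the sorted array is [4, 6, 9, 19].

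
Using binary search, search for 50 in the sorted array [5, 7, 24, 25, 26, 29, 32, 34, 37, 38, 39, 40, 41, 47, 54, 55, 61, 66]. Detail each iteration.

Binary search for 50 in [5, 7, 24, 25, 26, 29, 32, 34, 37, 38, 39, 40, 41, 47, 54, 55, 61, 66]:

lo=0, hi=17, mid=8, arr[mid]=37 -> 37 < 50, search right half
lo=9, hi=17, mid=13, arr[mid]=47 -> 47 < 50, search right half
lo=14, hi=17, mid=15, arr[mid]=55 -> 55 > 50, search left half
lo=14, hi=14, mid=14, arr[mid]=54 -> 54 > 50, search left half
lo=14 > hi=13, target 50 not found

Binary search determines that 50 is not in the array after 4 comparisons. The search space was exhausted without finding the target.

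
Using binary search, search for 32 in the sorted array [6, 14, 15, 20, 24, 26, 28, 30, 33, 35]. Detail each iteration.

Binary search for 32 in [6, 14, 15, 20, 24, 26, 28, 30, 33, 35]:

lo=0, hi=9, mid=4, arr[mid]=24 -> 24 < 32, search right half
lo=5, hi=9, mid=7, arr[mid]=30 -> 30 < 32, search right half
lo=8, hi=9, mid=8, arr[mid]=33 -> 33 > 32, search left half
lo=8 > hi=7, target 32 not found

Binary search determines that 32 is not in the array after 3 comparisons. The search space was exhausted without finding the target.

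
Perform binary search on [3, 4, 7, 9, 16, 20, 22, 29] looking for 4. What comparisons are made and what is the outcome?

Binary search for 4 in [3, 4, 7, 9, 16, 20, 22, 29]:

lo=0, hi=7, mid=3, arr[mid]=9 -> 9 > 4, search left half
lo=0, hi=2, mid=1, arr[mid]=4 -> Found target at index 1!

Binary search finds 4 at index 1 after 2 comparisons. The search repeatedly halves the search space by comparing with the middle element.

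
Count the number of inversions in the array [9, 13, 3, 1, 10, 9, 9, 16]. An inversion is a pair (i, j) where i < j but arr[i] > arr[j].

Finding inversions in [9, 13, 3, 1, 10, 9, 9, 16]:

(0, 2): arr[0]=9 > arr[2]=3
(0, 3): arr[0]=9 > arr[3]=1
(1, 2): arr[1]=13 > arr[2]=3
(1, 3): arr[1]=13 > arr[3]=1
(1, 4): arr[1]=13 > arr[4]=10
(1, 5): arr[1]=13 > arr[5]=9
(1, 6): arr[1]=13 > arr[6]=9
(2, 3): arr[2]=3 > arr[3]=1
(4, 5): arr[4]=10 > arr[5]=9
(4, 6): arr[4]=10 > arr[6]=9

Total inversions: 10

The array has 10 inversion(s): (0,2), (0,3), (1,2), (1,3), (1,4), (1,5), (1,6), (2,3), (4,5), (4,6). Each pair (i,j) satisfies i < j and arr[i] > arr[j].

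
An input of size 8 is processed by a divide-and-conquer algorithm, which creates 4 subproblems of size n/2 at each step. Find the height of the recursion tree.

For divide and conquer with division factor 2:

Problem sizes at each level:
Level 0: 8
Level 1: 4
Level 2: 2
Level 3: 1

The root is level 0 and the size-1 base case is level 3 (the tree spans levels 0 through 3, i.e. 4 levels counting the root), so the depth is the number of divisions: log_2(8) = 3

The recursion tree depth is log_2(8) = 3. At each level, the problem size is divided by 2, so it takes 3 divisions to reduce to a base case of size 1. The algorithm makes 4 recursive calls at each level.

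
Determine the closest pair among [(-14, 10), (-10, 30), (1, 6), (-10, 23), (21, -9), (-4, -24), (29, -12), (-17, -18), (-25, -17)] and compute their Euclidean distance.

Computing all pairwise distances among 9 points:

d((-14, 10), (-10, 30)) = 20.3961
d((-14, 10), (1, 6)) = 15.5242
d((-14, 10), (-10, 23)) = 13.6015
d((-14, 10), (21, -9)) = 39.8246
d((-14, 10), (-4, -24)) = 35.4401
d((-14, 10), (29, -12)) = 48.3011
d((-14, 10), (-17, -18)) = 28.1603
d((-14, 10), (-25, -17)) = 29.1548
d((-10, 30), (1, 6)) = 26.4008
d((-10, 30), (-10, 23)) = 7.0 <-- minimum
d((-10, 30), (21, -9)) = 49.8197
d((-10, 30), (-4, -24)) = 54.3323
d((-10, 30), (29, -12)) = 57.3149
d((-10, 30), (-17, -18)) = 48.5077
d((-10, 30), (-25, -17)) = 49.3356
d((1, 6), (-10, 23)) = 20.2485
d((1, 6), (21, -9)) = 25.0
d((1, 6), (-4, -24)) = 30.4138
d((1, 6), (29, -12)) = 33.2866
d((1, 6), (-17, -18)) = 30.0
d((1, 6), (-25, -17)) = 34.7131
d((-10, 23), (21, -9)) = 44.5533
d((-10, 23), (-4, -24)) = 47.3814
d((-10, 23), (29, -12)) = 52.4023
d((-10, 23), (-17, -18)) = 41.5933
d((-10, 23), (-25, -17)) = 42.72
d((21, -9), (-4, -24)) = 29.1548
d((21, -9), (29, -12)) = 8.544
d((21, -9), (-17, -18)) = 39.0512
d((21, -9), (-25, -17)) = 46.6905
d((-4, -24), (29, -12)) = 35.1141
d((-4, -24), (-17, -18)) = 14.3178
d((-4, -24), (-25, -17)) = 22.1359
d((29, -12), (-17, -18)) = 46.3897
d((29, -12), (-25, -17)) = 54.231
d((-17, -18), (-25, -17)) = 8.0623

Closest pair: (-10, 30) and (-10, 23) with distance 7.0

The closest pair is (-10, 30) and (-10, 23) with Euclidean distance 7.0. For 9 points, brute-force pairwise comparison is shown above. For large n, the divide-and-conquer algorithm (sort by x, recurse on halves, check the dividing strip) achieves O(n log n).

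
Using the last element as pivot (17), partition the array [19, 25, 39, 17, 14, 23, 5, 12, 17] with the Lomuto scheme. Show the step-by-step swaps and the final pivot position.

Lomuto partition with pivot = 17:

Initial array: [19, 25, 39, 17, 14, 23, 5, 12, 17]

arr[0]=19 > 17: no swap
arr[1]=25 > 17: no swap
arr[2]=39 > 17: no swap
arr[3]=17 <= 17: swap with position 0, array becomes [17, 25, 39, 19, 14, 23, 5, 12, 17]
arr[4]=14 <= 17: swap with position 1, array becomes [17, 14, 39, 19, 25, 23, 5, 12, 17]
arr[5]=23 > 17: no swap
arr[6]=5 <= 17: swap with position 2, array becomes [17, 14, 5, 19, 25, 23, 39, 12, 17]
arr[7]=12 <= 17: swap with position 3, array becomes [17, 14, 5, 12, 25, 23, 39, 19, 17]

Place pivot at position 4: [17, 14, 5, 12, 17, 23, 39, 19, 25]
Pivot position: 4

After partitioning with pivot 17, the array becomes [17, 14, 5, 12, 17, 23, 39, 19, 25]. The pivot is placed at index 4. All elements to the left of the pivot are <= 17, and all elements to the right are > 17.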